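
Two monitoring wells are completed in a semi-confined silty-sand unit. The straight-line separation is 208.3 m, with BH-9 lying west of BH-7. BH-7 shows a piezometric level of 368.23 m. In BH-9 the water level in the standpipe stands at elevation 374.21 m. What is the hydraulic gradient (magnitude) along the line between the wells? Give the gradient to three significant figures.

i ≈ 0.0287

Total head at BH-7: h = 368.23 m (water level in the piezometer is the total head).
Total head at BH-9: h = 374.21 m (water level in the piezometer is the total head).
Head difference: h(BH-7) − h(BH-9) = 368.23 − 374.21 = -5.98 m.
Hydraulic gradient: i = |Δh| / L = 5.98 / 208.3 = 0.0287.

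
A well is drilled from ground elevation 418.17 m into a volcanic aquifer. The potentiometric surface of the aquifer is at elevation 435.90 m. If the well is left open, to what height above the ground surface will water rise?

Water rises to the potentiometric surface, so the rise above ground = 435.90 − 418.17 = 17.73 m.

≈ 17.73 m above ground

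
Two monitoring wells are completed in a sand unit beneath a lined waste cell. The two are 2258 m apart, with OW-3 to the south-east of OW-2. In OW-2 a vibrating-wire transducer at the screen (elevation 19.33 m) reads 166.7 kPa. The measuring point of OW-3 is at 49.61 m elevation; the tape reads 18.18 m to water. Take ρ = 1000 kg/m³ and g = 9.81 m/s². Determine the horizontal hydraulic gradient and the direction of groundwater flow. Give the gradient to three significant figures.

i ≈ 0.00217; groundwater flows toward the south-east

Pressure head at OW-2: ψ = P/(ρg) = 166.7×1000 / (1000 × 9.81) = 16.99 m.
Total head at OW-2: h = z + ψ = 19.33 + 16.99 = 36.32 m.
Total head at OW-3: h = 49.61 − 18.18 = 31.43 m.
Head difference: h(OW-2) − h(OW-3) = 36.32 − 31.43 = 4.89 m.
Hydraulic gradient: i = |Δh| / L = 4.89 / 2258 = 0.00217.
Flow is from higher to lower head: from OW-2 toward OW-3, i.e. toward the south-east.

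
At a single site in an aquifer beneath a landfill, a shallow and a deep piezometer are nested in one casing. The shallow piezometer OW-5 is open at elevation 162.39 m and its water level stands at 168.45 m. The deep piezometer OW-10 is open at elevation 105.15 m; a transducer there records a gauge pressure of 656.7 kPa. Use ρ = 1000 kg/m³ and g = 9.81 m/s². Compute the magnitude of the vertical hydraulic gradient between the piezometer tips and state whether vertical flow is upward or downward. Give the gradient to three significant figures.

|i_v| ≈ 0.0636; vertical flow is upward

Total head at OW-5: h = 168.45 m (water level in the standpipe).
Pressure head at OW-10: ψ = P/(ρg) = 656.7×1000 / (1000 × 9.81) = 66.94 m.
Total head at OW-10: h = z + ψ = 105.15 + 66.94 = 172.09 m.
Δh = h(OW-5) − h(OW-10) = 168.45 − 172.09 = -3.64 m.
Vertical separation Δz = 162.39 − 105.15 = 57.24 m.
|i_v| = |Δh| / Δz = 3.64 / 57.24 = 0.0636.
Head is higher in the deep piezometer, so vertical flow is upward (discharge condition).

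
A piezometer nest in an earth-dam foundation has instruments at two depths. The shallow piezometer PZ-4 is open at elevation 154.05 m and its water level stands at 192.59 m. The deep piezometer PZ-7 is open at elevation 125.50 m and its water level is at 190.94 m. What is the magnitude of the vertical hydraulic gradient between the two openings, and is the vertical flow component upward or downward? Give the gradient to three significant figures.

Total head at PZ-4: h = 192.59 m (water level in the standpipe).
Total head at PZ-7: h = 190.94 m.
Δh = h(PZ-4) − h(PZ-7) = 192.59 − 190.94 = 1.65 m.
Vertical separation Δz = 154.05 − 125.50 = 28.55 m.
|i_v| = |Δh| / Δz = 1.65 / 28.55 = 0.0578.
Head is higher in the shallow piezometer, so vertical flow is downward (recharge condition).

|i_v| ≈ 0.0578; vertical flow is downward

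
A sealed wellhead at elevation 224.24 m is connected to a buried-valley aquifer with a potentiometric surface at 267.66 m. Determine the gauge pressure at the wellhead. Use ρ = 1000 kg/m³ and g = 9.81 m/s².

P ≈ 426 kPa

Head above the cap: Δh = 267.66 − 224.24 = 43.42 m.
P = ρgΔh = 1000 × 9.81 × 43.42 = 425950 Pa ≈ 426 kPa.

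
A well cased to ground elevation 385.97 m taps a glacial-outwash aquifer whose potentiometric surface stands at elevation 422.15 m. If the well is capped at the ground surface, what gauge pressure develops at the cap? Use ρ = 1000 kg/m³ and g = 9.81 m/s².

P ≈ 355 kPa

Head above the cap: Δh = 422.15 − 385.97 = 36.18 m.
P = ρgΔh = 1000 × 9.81 × 36.18 = 354926 Pa ≈ 355 kPa.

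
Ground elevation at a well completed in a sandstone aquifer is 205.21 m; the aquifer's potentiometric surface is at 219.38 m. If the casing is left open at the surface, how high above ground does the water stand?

Water rises to the potentiometric surface, so the rise above ground = 219.38 − 205.21 = 14.17 m.

≈ 14.17 m above ground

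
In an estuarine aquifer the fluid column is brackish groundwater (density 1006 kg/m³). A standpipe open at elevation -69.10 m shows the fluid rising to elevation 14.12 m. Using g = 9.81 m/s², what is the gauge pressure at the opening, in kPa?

Pressure head ψ = h − z = 14.12 − (-69.10) = 83.22 m.
P = ρgψ = 1006 × 9.81 × 83.22 = 821287 Pa ≈ 821 kPa.

P ≈ 821 kPa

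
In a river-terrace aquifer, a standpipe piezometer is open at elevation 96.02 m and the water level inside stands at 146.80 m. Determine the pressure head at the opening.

Total head h = 146.80 m (the water-surface elevation in the piezometer).
Pressure head ψ = h − z = 146.80 − 96.02 = 50.78 m.

ψ ≈ 50.78 m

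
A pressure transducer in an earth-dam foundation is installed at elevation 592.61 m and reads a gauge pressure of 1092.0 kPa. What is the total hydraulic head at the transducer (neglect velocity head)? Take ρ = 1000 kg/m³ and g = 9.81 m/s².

h ≈ 703.92 m

ψ = P/(ρg) = 1092.0×1000 / (1000 × 9.81) = 111.31 m.
h = z + ψ = 592.61 + 111.31 = 703.92 m.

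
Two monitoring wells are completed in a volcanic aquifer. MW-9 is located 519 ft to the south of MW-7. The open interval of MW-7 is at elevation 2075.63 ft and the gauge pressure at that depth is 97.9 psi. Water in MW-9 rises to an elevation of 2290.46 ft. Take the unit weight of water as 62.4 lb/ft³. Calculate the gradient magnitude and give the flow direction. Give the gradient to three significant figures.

Pressure head at MW-7: ψ = 144·P/γ = 144 × 97.9 / 62.4 = 225.92 ft.
Total head at MW-7: h = z + ψ = 2075.63 + 225.92 = 2301.55 ft.
Total head at MW-9: h = 2290.46 ft (water level in the piezometer is the total head).
Head difference: h(MW-7) − h(MW-9) = 2301.55 − 2290.46 = 11.09 ft.
Hydraulic gradient: i = |Δh| / L = 11.09 / 519 = 0.0214.
Flow is from higher to lower head: from MW-7 toward MW-9, i.e. toward the south.

i ≈ 0.0214; groundwater flows toward the south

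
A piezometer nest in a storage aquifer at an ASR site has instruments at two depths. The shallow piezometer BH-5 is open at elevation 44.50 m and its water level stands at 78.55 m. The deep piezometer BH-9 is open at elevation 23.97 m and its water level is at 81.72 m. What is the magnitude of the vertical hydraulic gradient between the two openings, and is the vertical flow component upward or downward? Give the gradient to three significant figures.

|i_v| ≈ 0.154; vertical flow is upward

Total head at BH-5: h = 78.55 m (water level in the standpipe).
Total head at BH-9: h = 81.72 m.
Δh = h(BH-5) − h(BH-9) = 78.55 − 81.72 = -3.17 m.
Vertical separation Δz = 44.50 − 23.97 = 20.53 m.
|i_v| = |Δh| / Δz = 3.17 / 20.53 = 0.154.
Head is higher in the deep piezometer, so vertical flow is upward (discharge condition).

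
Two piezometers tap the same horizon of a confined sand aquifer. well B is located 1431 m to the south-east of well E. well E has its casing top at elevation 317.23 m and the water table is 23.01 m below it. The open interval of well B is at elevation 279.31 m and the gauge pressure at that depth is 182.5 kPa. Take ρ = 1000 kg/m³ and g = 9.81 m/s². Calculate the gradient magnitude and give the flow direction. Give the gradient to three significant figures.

i ≈ 0.00258; groundwater flows toward the north-west

Total head at well E: h = 317.23 − 23.01 = 294.22 m.
Pressure head at well B: ψ = P/(ρg) = 182.5×1000 / (1000 × 9.81) = 18.60 m.
Total head at well B: h = z + ψ = 279.31 + 18.60 = 297.91 m.
Head difference: h(well E) − h(well B) = 294.22 − 297.91 = -3.69 m.
Hydraulic gradient: i = |Δh| / L = 3.69 / 1431 = 0.00258.
Flow is from higher to lower head: from well B toward well E, i.e. toward the north-west.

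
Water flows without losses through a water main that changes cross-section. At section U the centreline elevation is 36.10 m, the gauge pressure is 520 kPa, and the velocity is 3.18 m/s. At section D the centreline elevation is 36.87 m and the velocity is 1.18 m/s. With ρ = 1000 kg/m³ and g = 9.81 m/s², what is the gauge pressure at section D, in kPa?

Pressure head at U: ψ₁ = P₁/(ρg) = 520×1000 / (1000 × 9.81) = 53.01 m.
Velocity heads: v₁²/2g = 3.18²/19.62 = 0.515 m; v₂²/2g = 1.18²/19.62 = 0.071 m.
Total head H = z₁ + ψ₁ + v₁²/2g = 36.10 + 53.01 + 0.515 = 89.62 m.
ψ₂ = H − z₂ − v₂²/2g = 89.62 − 36.87 − 0.071 = 52.68 m.
P₂ = ρgψ₂ = 1000 × 9.81 × 52.68 ≈ 517 kPa.

P₂ ≈ 517 kPa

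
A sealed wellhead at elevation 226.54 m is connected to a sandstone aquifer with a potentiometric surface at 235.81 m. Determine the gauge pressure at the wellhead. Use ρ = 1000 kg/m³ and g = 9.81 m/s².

Head above the cap: Δh = 235.81 − 226.54 = 9.27 m.
P = ρgΔh = 1000 × 9.81 × 9.27 = 90939 Pa ≈ 90.9 kPa.

P ≈ 90.9 kPa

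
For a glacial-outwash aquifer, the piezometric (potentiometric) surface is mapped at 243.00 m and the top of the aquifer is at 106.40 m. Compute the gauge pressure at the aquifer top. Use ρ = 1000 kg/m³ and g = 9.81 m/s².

P ≈ 1340 kPa

Pressure head at the aquifer top: ψ = h − z = 243.00 − 106.40 = 136.60 m.
P = ρgψ = 1000 × 9.81 × 136.60 = 1340046 Pa ≈ 1340 kPa.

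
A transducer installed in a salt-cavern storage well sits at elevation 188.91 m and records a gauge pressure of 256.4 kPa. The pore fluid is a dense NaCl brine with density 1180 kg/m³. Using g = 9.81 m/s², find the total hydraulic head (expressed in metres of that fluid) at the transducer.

ψ = P/(ρg) = 256.4×1000 / (1180 × 9.81) = 22.15 m.
h = z + ψ = 188.91 + 22.15 = 211.06 m.

h ≈ 211.06 m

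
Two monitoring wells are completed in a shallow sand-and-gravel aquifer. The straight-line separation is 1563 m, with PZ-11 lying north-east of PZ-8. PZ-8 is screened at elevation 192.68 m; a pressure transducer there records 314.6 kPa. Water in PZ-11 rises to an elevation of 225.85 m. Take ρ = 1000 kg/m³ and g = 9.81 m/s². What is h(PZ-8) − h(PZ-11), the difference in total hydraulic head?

Δh ≈ -1.10 m

Pressure head at PZ-8: ψ = P/(ρg) = 314.6×1000 / (1000 × 9.81) = 32.07 m.
Total head at PZ-8: h = z + ψ = 192.68 + 32.07 = 224.75 m.
Total head at PZ-11: h = 225.85 m (water level in the piezometer is the total head).
Head difference: h(PZ-8) − h(PZ-11) = 224.75 − 225.85 = -1.10 m.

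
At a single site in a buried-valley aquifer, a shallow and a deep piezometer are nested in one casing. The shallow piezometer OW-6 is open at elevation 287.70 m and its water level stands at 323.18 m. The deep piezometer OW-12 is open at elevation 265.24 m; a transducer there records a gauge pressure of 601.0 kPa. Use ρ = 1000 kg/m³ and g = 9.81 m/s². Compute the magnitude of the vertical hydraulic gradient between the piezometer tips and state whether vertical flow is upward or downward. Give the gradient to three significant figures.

Total head at OW-6: h = 323.18 m (water level in the standpipe).
Pressure head at OW-12: ψ = P/(ρg) = 601.0×1000 / (1000 × 9.81) = 61.26 m.
Total head at OW-12: h = z + ψ = 265.24 + 61.26 = 326.50 m.
Δh = h(OW-6) − h(OW-12) = 323.18 − 326.50 = -3.32 m.
Vertical separation Δz = 287.70 − 265.24 = 22.46 m.
|i_v| = |Δh| / Δz = 3.32 / 22.46 = 0.148.
Head is higher in the deep piezometer, so vertical flow is upward (discharge condition).

|i_v| ≈ 0.148; vertical flow is upward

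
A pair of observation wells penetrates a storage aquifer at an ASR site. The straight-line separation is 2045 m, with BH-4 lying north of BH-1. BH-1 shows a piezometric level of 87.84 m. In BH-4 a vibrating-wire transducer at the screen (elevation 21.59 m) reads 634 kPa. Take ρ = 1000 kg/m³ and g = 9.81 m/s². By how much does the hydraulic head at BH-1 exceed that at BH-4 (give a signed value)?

Δh ≈ 1.62 m

Total head at BH-1: h = 87.84 m (water level in the piezometer is the total head).
Pressure head at BH-4: ψ = P/(ρg) = 634×1000 / (1000 × 9.81) = 64.63 m.
Total head at BH-4: h = z + ψ = 21.59 + 64.63 = 86.22 m.
Head difference: h(BH-1) − h(BH-4) = 87.84 − 86.22 = 1.62 m.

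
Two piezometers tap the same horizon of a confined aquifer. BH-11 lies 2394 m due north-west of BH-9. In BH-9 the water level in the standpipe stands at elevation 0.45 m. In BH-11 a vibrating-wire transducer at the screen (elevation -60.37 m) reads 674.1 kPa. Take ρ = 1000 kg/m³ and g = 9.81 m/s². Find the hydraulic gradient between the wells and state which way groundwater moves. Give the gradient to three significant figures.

Total head at BH-9: h = 0.45 m (water level in the piezometer is the total head).
Pressure head at BH-11: ψ = P/(ρg) = 674.1×1000 / (1000 × 9.81) = 68.72 m.
Total head at BH-11: h = z + ψ = -60.37 + 68.72 = 8.35 m.
Head difference: h(BH-9) − h(BH-11) = 0.45 − 8.35 = -7.90 m.
Hydraulic gradient: i = |Δh| / L = 7.90 / 2394 = 0.00330.
Flow is from higher to lower head: from BH-11 toward BH-9, i.e. toward the south-east.

i ≈ 0.00330; groundwater flows toward the south-east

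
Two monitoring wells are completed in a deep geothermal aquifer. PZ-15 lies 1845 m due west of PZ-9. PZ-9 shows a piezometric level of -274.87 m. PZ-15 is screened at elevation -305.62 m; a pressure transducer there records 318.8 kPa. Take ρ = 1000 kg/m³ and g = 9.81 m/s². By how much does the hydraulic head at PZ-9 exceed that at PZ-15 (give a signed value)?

Total head at PZ-9: h = -274.87 m (water level in the piezometer is the total head).
Pressure head at PZ-15: ψ = P/(ρg) = 318.8×1000 / (1000 × 9.81) = 32.50 m.
Total head at PZ-15: h = z + ψ = -305.62 + 32.50 = -273.12 m.
Head difference: h(PZ-9) − h(PZ-15) = -274.87 − (-273.12) = -1.75 m.

Δh ≈ -1.75 m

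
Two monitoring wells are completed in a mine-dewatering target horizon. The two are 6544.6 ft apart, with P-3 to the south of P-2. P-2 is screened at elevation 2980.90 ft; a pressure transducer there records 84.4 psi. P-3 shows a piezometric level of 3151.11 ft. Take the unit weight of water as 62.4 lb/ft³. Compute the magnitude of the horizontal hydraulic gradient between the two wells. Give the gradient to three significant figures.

i ≈ 0.00375

Pressure head at P-2: ψ = 144·P/γ = 144 × 84.4 / 62.4 = 194.77 ft.
Total head at P-2: h = z + ψ = 2980.90 + 194.77 = 3175.67 ft.
Total head at P-3: h = 3151.11 ft (water level in the piezometer is the total head).
Head difference: h(P-2) − h(P-3) = 3175.67 − 3151.11 = 24.56 ft.
Hydraulic gradient: i = |Δh| / L = 24.56 / 6544.6 = 0.00375.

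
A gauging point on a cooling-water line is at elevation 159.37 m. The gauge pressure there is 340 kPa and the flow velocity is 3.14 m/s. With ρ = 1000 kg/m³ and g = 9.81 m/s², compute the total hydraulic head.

h ≈ 194.53 m

Pressure head ψ = P/(ρg) = 340×1000 / (1000 × 9.81) = 34.66 m.
Velocity head = v²/(2g) = 3.14² / (2 × 9.81) = 0.503 m.
h = z + ψ + v²/(2g) = 159.37 + 34.66 + 0.503 = 194.53 m.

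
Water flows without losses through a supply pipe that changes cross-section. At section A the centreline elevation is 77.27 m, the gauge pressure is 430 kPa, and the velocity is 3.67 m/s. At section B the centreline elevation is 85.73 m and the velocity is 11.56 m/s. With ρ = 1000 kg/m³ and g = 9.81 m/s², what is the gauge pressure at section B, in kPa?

Pressure head at A: ψ₁ = P₁/(ρg) = 430×1000 / (1000 × 9.81) = 43.83 m.
Velocity heads: v₁²/2g = 3.67²/19.62 = 0.686 m; v₂²/2g = 11.56²/19.62 = 6.811 m.
Total head H = z₁ + ψ₁ + v₁²/2g = 77.27 + 43.83 + 0.686 = 121.79 m.
ψ₂ = H − z₂ − v₂²/2g = 121.79 − 85.73 − 6.811 = 29.25 m.
P₂ = ρgψ₂ = 1000 × 9.81 × 29.25 ≈ 287 kPa.

P₂ ≈ 287 kPa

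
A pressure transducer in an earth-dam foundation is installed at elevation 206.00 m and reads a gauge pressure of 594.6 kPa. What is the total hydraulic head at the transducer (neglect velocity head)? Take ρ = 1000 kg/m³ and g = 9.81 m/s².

ψ = P/(ρg) = 594.6×1000 / (1000 × 9.81) = 60.61 m.
h = z + ψ = 206.00 + 60.61 = 266.61 m.

h ≈ 266.61 m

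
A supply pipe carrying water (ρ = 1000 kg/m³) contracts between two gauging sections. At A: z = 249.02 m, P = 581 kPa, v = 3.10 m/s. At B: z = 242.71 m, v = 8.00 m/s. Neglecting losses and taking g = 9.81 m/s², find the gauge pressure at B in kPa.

P₂ ≈ 616 kPa

Pressure head at A: ψ₁ = P₁/(ρg) = 581×1000 / (1000 × 9.81) = 59.23 m.
Velocity heads: v₁²/2g = 3.10²/19.62 = 0.490 m; v₂²/2g = 8.00²/19.62 = 3.262 m.
Total head H = z₁ + ψ₁ + v₁²/2g = 249.02 + 59.23 + 0.490 = 308.74 m.
ψ₂ = H − z₂ − v₂²/2g = 308.74 − 242.71 − 3.262 = 62.77 m.
P₂ = ρgψ₂ = 1000 × 9.81 × 62.77 ≈ 616 kPa.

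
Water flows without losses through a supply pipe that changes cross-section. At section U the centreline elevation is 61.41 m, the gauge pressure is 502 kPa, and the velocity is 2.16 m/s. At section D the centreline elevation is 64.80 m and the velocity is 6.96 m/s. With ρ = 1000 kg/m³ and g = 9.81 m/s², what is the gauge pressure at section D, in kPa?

Pressure head at U: ψ₁ = P₁/(ρg) = 502×1000 / (1000 × 9.81) = 51.17 m.
Velocity heads: v₁²/2g = 2.16²/19.62 = 0.238 m; v₂²/2g = 6.96²/19.62 = 2.469 m.
Total head H = z₁ + ψ₁ + v₁²/2g = 61.41 + 51.17 + 0.238 = 112.82 m.
ψ₂ = H − z₂ − v₂²/2g = 112.82 − 64.80 − 2.469 = 45.55 m.
P₂ = ρgψ₂ = 1000 × 9.81 × 45.55 ≈ 447 kPa.

P₂ ≈ 447 kPa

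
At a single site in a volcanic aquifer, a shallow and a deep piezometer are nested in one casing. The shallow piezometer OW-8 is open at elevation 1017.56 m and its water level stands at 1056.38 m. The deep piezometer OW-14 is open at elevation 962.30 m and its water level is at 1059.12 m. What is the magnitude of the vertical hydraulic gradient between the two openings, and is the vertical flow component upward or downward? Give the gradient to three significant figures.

Total head at OW-8: h = 1056.38 m (water level in the standpipe).
Total head at OW-14: h = 1059.12 m.
Δh = h(OW-8) − h(OW-14) = 1056.38 − 1059.12 = -2.74 m.
Vertical separation Δz = 1017.56 − 962.30 = 55.26 m.
|i_v| = |Δh| / Δz = 2.74 / 55.26 = 0.0496.
Head is higher in the deep piezometer, so vertical flow is upward (discharge condition).

|i_v| ≈ 0.0496; vertical flow is upward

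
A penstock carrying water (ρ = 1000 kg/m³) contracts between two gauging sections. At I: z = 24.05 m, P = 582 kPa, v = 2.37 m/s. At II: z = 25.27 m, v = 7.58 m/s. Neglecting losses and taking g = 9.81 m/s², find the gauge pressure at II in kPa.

P₂ ≈ 544 kPa

Pressure head at I: ψ₁ = P₁/(ρg) = 582×1000 / (1000 × 9.81) = 59.33 m.
Velocity heads: v₁²/2g = 2.37²/19.62 = 0.286 m; v₂²/2g = 7.58²/19.62 = 2.928 m.
Total head H = z₁ + ψ₁ + v₁²/2g = 24.05 + 59.33 + 0.286 = 83.67 m.
ψ₂ = H − z₂ − v₂²/2g = 83.67 − 25.27 − 2.928 = 55.47 m.
P₂ = ρgψ₂ = 1000 × 9.81 × 55.47 ≈ 544 kPa.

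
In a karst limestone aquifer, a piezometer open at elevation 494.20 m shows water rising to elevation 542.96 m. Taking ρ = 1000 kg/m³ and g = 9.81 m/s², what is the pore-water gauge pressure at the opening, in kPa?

Pressure head ψ = h − z = 542.96 − 494.20 = 48.76 m.
P = ρgψ = 1000 × 9.81 × 48.76 = 478336 Pa ≈ 478 kPa.

P ≈ 478 kPa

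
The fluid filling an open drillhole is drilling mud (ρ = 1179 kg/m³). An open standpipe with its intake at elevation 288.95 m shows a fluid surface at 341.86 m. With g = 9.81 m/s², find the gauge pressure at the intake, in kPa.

P ≈ 612 kPa

Pressure head ψ = h − z = 341.86 − 288.95 = 52.91 m.
P = ρgψ = 1179 × 9.81 × 52.91 = 611957 Pa ≈ 612 kPa.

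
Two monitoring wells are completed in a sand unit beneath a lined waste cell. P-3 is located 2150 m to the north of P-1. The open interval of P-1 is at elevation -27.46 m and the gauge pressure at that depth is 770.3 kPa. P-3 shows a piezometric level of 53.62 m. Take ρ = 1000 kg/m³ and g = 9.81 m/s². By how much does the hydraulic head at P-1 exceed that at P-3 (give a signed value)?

Δh ≈ -2.56 m

Pressure head at P-1: ψ = P/(ρg) = 770.3×1000 / (1000 × 9.81) = 78.52 m.
Total head at P-1: h = z + ψ = -27.46 + 78.52 = 51.06 m.
Total head at P-3: h = 53.62 m (water level in the piezometer is the total head).
Head difference: h(P-1) − h(P-3) = 51.06 − 53.62 = -2.56 m.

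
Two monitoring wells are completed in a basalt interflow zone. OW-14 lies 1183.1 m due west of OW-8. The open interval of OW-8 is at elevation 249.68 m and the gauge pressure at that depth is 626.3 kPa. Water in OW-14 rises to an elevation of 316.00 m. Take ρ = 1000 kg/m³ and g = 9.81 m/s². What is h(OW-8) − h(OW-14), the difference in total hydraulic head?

Pressure head at OW-8: ψ = P/(ρg) = 626.3×1000 / (1000 × 9.81) = 63.84 m.
Total head at OW-8: h = z + ψ = 249.68 + 63.84 = 313.52 m.
Total head at OW-14: h = 316.00 m (water level in the piezometer is the total head).
Head difference: h(OW-8) − h(OW-14) = 313.52 − 316.00 = -2.48 m.

Δh ≈ -2.48 m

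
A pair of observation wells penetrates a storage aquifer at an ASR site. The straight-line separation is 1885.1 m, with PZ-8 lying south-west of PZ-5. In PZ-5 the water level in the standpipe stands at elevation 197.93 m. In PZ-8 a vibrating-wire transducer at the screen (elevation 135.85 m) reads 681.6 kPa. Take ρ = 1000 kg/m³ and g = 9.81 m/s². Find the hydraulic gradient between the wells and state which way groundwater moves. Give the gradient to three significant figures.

Total head at PZ-5: h = 197.93 m (water level in the piezometer is the total head).
Pressure head at PZ-8: ψ = P/(ρg) = 681.6×1000 / (1000 × 9.81) = 69.48 m.
Total head at PZ-8: h = z + ψ = 135.85 + 69.48 = 205.33 m.
Head difference: h(PZ-5) − h(PZ-8) = 197.93 − 205.33 = -7.40 m.
Hydraulic gradient: i = |Δh| / L = 7.40 / 1885.1 = 0.00393.
Flow is from higher to lower head: from PZ-8 toward PZ-5, i.e. toward the north-east.

i ≈ 0.00393; groundwater flows toward the north-east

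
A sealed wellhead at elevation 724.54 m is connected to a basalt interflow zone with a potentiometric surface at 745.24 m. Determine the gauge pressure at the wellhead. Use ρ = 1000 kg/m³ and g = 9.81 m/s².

Head above the cap: Δh = 745.24 − 724.54 = 20.70 m.
P = ρgΔh = 1000 × 9.81 × 20.70 = 203067 Pa ≈ 203 kPa.

P ≈ 203 kPa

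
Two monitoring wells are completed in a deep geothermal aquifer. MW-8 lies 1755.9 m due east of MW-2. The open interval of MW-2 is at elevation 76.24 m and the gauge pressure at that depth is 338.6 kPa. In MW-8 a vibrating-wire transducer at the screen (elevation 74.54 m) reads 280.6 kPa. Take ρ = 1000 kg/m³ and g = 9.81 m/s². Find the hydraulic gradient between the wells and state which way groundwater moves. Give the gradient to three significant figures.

Pressure head at MW-2: ψ = P/(ρg) = 338.6×1000 / (1000 × 9.81) = 34.52 m.
Total head at MW-2: h = z + ψ = 76.24 + 34.52 = 110.76 m.
Pressure head at MW-8: ψ = P/(ρg) = 280.6×1000 / (1000 × 9.81) = 28.60 m.
Total head at MW-8: h = z + ψ = 74.54 + 28.60 = 103.14 m.
Head difference: h(MW-2) − h(MW-8) = 110.76 − 103.14 = 7.62 m.
Hydraulic gradient: i = |Δh| / L = 7.62 / 1755.9 = 0.00434.
Flow is from higher to lower head: from MW-2 toward MW-8, i.e. toward the east.

i ≈ 0.00434; groundwater flows toward the east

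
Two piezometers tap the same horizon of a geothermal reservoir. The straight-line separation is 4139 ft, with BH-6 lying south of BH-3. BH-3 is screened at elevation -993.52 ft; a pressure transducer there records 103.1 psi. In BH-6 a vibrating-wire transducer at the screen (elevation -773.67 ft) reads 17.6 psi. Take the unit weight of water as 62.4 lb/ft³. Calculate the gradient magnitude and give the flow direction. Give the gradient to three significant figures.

i ≈ 0.00545; groundwater flows toward the north

Pressure head at BH-3: ψ = 144·P/γ = 144 × 103.1 / 62.4 = 237.92 ft.
Total head at BH-3: h = z + ψ = -993.52 + 237.92 = -755.60 ft.
Pressure head at BH-6: ψ = 144·P/γ = 144 × 17.6 / 62.4 = 40.62 ft.
Total head at BH-6: h = z + ψ = -773.67 + 40.62 = -733.05 ft.
Head difference: h(BH-3) − h(BH-6) = -755.60 − (-733.05) = -22.55 ft.
Hydraulic gradient: i = |Δh| / L = 22.55 / 4139 = 0.00545.
Flow is from higher to lower head: from BH-6 toward BH-3, i.e. toward the north.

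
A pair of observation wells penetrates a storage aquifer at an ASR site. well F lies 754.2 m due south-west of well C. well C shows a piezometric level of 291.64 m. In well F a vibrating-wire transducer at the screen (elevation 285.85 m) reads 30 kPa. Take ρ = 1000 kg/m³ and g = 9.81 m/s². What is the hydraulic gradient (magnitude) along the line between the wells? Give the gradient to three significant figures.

Total head at well C: h = 291.64 m (water level in the piezometer is the total head).
Pressure head at well F: ψ = P/(ρg) = 30×1000 / (1000 × 9.81) = 3.06 m.
Total head at well F: h = z + ψ = 285.85 + 3.06 = 288.91 m.
Head difference: h(well C) − h(well F) = 291.64 − 288.91 = 2.73 m.
Hydraulic gradient: i = |Δh| / L = 2.73 / 754.2 = 0.00362.

i ≈ 0.00362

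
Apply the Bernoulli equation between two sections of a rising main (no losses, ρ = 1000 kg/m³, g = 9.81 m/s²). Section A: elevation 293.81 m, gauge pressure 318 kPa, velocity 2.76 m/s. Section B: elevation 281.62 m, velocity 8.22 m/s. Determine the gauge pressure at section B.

Pressure head at A: ψ₁ = P₁/(ρg) = 318×1000 / (1000 × 9.81) = 32.42 m.
Velocity heads: v₁²/2g = 2.76²/19.62 = 0.388 m; v₂²/2g = 8.22²/19.62 = 3.444 m.
Total head H = z₁ + ψ₁ + v₁²/2g = 293.81 + 32.42 + 0.388 = 326.62 m.
ψ₂ = H − z₂ − v₂²/2g = 326.62 − 281.62 − 3.444 = 41.56 m.
P₂ = ρgψ₂ = 1000 × 9.81 × 41.56 ≈ 408 kPa.

P₂ ≈ 408 kPa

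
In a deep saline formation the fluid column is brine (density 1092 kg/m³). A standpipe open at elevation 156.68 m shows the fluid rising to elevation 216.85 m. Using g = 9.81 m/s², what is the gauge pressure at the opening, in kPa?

Pressure head ψ = h − z = 216.85 − 156.68 = 60.17 m.
P = ρgψ = 1092 × 9.81 × 60.17 = 644572 Pa ≈ 645 kPa.

P ≈ 645 kPa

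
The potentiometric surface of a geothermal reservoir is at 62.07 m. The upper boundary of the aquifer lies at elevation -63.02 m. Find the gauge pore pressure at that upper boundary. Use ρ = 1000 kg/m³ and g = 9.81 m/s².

P ≈ 1230 kPa

Pressure head at the aquifer top: ψ = h − z = 62.07 − (-63.02) = 125.09 m.
P = ρgψ = 1000 × 9.81 × 125.09 = 1227133 Pa ≈ 1230 kPa.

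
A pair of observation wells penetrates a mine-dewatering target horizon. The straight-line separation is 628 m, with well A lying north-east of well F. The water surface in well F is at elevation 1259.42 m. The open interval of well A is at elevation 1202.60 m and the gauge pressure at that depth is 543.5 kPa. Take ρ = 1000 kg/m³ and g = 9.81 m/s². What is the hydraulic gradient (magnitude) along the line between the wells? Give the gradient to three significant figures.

Total head at well F: h = 1259.42 m (water level in the piezometer is the total head).
Pressure head at well A: ψ = P/(ρg) = 543.5×1000 / (1000 × 9.81) = 55.40 m.
Total head at well A: h = z + ψ = 1202.60 + 55.40 = 1258.00 m.
Head difference: h(well F) − h(well A) = 1259.42 − 1258.00 = 1.42 m.
Hydraulic gradient: i = |Δh| / L = 1.42 / 628 = 0.00226.

i ≈ 0.00226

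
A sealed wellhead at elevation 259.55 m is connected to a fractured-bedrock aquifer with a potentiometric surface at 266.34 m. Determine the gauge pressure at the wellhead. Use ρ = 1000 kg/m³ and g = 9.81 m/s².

P ≈ 66.6 kPa

Head above the cap: Δh = 266.34 − 259.55 = 6.79 m.
P = ρgΔh = 1000 × 9.81 × 6.79 = 66610 Pa ≈ 66.6 kPa.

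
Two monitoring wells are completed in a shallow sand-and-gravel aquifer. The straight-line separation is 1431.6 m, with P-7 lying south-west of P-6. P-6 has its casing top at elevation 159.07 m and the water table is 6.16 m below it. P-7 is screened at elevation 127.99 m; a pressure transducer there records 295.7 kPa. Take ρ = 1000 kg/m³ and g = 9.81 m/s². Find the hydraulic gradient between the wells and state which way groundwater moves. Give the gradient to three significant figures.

i ≈ 0.00365; groundwater flows toward the north-east

Total head at P-6: h = 159.07 − 6.16 = 152.91 m.
Pressure head at P-7: ψ = P/(ρg) = 295.7×1000 / (1000 × 9.81) = 30.14 m.
Total head at P-7: h = z + ψ = 127.99 + 30.14 = 158.13 m.
Head difference: h(P-6) − h(P-7) = 152.91 − 158.13 = -5.22 m.
Hydraulic gradient: i = |Δh| / L = 5.22 / 1431.6 = 0.00365.
Flow is from higher to lower head: from P-7 toward P-6, i.e. toward the north-east.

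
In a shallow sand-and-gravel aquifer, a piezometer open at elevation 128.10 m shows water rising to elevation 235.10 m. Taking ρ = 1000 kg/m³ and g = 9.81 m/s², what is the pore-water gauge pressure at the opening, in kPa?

P ≈ 1050 kPa

Pressure head ψ = h − z = 235.10 − 128.10 = 107.00 m.
P = ρgψ = 1000 × 9.81 × 107.00 = 1049670 Pa ≈ 1050 kPa.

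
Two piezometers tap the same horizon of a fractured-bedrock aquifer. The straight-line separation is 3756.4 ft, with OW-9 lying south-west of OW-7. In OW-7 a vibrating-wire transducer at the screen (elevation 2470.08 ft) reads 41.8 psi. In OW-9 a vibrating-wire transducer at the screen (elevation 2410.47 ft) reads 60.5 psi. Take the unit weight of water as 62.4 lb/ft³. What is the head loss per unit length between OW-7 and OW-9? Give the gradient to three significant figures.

i ≈ 0.00438 ft/ft

Pressure head at OW-7: ψ = 144·P/γ = 144 × 41.8 / 62.4 = 96.46 ft.
Total head at OW-7: h = z + ψ = 2470.08 + 96.46 = 2566.54 ft.
Pressure head at OW-9: ψ = 144·P/γ = 144 × 60.5 / 62.4 = 139.62 ft.
Total head at OW-9: h = z + ψ = 2410.47 + 139.62 = 2550.09 ft.
Head difference: h(OW-7) − h(OW-9) = 2566.54 − 2550.09 = 16.45 ft.
Hydraulic gradient: i = |Δh| / L = 16.45 / 3756.4 = 0.00438.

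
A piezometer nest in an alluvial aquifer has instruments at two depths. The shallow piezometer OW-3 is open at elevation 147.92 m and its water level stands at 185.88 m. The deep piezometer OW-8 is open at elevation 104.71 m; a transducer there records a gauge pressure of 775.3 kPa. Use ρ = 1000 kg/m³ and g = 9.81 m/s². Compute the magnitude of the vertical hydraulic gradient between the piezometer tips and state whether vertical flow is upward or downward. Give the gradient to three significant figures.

Total head at OW-3: h = 185.88 m (water level in the standpipe).
Pressure head at OW-8: ψ = P/(ρg) = 775.3×1000 / (1000 × 9.81) = 79.03 m.
Total head at OW-8: h = z + ψ = 104.71 + 79.03 = 183.74 m.
Δh = h(OW-3) − h(OW-8) = 185.88 − 183.74 = 2.14 m.
Vertical separation Δz = 147.92 − 104.71 = 43.21 m.
|i_v| = |Δh| / Δz = 2.14 / 43.21 = 0.0495.
Head is higher in the shallow piezometer, so vertical flow is downward (recharge condition).

|i_v| ≈ 0.0495; vertical flow is downward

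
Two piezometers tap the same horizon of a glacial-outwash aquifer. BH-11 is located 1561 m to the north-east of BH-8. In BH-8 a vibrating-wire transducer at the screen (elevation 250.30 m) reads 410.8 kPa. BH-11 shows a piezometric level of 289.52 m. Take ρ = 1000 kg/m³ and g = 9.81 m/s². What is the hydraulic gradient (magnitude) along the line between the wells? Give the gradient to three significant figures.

Pressure head at BH-8: ψ = P/(ρg) = 410.8×1000 / (1000 × 9.81) = 41.88 m.
Total head at BH-8: h = z + ψ = 250.30 + 41.88 = 292.18 m.
Total head at BH-11: h = 289.52 m (water level in the piezometer is the total head).
Head difference: h(BH-8) − h(BH-11) = 292.18 − 289.52 = 2.66 m.
Hydraulic gradient: i = |Δh| / L = 2.66 / 1561 = 0.00170.

i ≈ 0.00170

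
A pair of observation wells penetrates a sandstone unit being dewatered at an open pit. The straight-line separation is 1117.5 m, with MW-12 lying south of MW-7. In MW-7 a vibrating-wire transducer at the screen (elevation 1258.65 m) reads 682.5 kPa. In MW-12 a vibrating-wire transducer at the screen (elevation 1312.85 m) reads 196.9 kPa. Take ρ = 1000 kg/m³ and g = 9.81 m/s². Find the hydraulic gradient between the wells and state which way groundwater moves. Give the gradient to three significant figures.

i ≈ 0.00421; groundwater flows toward the north

Pressure head at MW-7: ψ = P/(ρg) = 682.5×1000 / (1000 × 9.81) = 69.57 m.
Total head at MW-7: h = z + ψ = 1258.65 + 69.57 = 1328.22 m.
Pressure head at MW-12: ψ = P/(ρg) = 196.9×1000 / (1000 × 9.81) = 20.07 m.
Total head at MW-12: h = z + ψ = 1312.85 + 20.07 = 1332.92 m.
Head difference: h(MW-7) − h(MW-12) = 1328.22 − 1332.92 = -4.70 m.
Hydraulic gradient: i = |Δh| / L = 4.70 / 1117.5 = 0.00421.
Flow is from higher to lower head: from MW-12 toward MW-7, i.e. toward the north.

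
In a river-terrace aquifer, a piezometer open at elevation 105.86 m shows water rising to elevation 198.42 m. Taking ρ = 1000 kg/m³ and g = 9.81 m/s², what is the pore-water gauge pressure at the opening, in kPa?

P ≈ 908 kPa

Pressure head ψ = h − z = 198.42 − 105.86 = 92.56 m.
P = ρgψ = 1000 × 9.81 × 92.56 = 908014 Pa ≈ 908 kPa.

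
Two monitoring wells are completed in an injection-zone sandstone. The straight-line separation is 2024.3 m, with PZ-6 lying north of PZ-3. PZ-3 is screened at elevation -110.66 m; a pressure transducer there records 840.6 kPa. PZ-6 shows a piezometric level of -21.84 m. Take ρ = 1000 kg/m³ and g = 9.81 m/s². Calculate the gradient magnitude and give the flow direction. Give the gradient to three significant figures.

i ≈ 0.00155; groundwater flows toward the south

Pressure head at PZ-3: ψ = P/(ρg) = 840.6×1000 / (1000 × 9.81) = 85.69 m.
Total head at PZ-3: h = z + ψ = -110.66 + 85.69 = -24.97 m.
Total head at PZ-6: h = -21.84 m (water level in the piezometer is the total head).
Head difference: h(PZ-3) − h(PZ-6) = -24.97 − (-21.84) = -3.13 m.
Hydraulic gradient: i = |Δh| / L = 3.13 / 2024.3 = 0.00155.
Flow is from higher to lower head: from PZ-6 toward PZ-3, i.e. toward the south.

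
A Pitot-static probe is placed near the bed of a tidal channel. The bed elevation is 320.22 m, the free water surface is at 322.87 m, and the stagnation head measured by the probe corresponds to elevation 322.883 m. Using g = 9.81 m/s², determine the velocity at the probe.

Near the bed, under hydrostatic conditions, the piezometric head (z + ψ) equals the free-surface elevation, 322.87 m.
Velocity head = total − piezometric = 322.883 − 322.87 = 0.013 m.
v = √(2g·h_v) = √(2 × 9.81 × 0.013) = 0.505 m/s.

v ≈ 0.505 m/s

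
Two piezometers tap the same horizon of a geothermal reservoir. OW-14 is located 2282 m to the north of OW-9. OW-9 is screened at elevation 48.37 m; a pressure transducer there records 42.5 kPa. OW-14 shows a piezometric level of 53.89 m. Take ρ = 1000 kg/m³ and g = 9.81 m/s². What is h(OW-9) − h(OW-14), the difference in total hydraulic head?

Pressure head at OW-9: ψ = P/(ρg) = 42.5×1000 / (1000 × 9.81) = 4.33 m.
Total head at OW-9: h = z + ψ = 48.37 + 4.33 = 52.70 m.
Total head at OW-14: h = 53.89 m (water level in the piezometer is the total head).
Head difference: h(OW-9) − h(OW-14) = 52.70 − 53.89 = -1.19 m.

Δh ≈ -1.19 m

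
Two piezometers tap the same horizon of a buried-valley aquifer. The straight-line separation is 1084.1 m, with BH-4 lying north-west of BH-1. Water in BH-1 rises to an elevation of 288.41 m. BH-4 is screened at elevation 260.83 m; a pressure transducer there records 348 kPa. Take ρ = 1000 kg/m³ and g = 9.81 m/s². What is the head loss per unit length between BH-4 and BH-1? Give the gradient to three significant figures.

i ≈ 0.00728 m/m

Total head at BH-1: h = 288.41 m (water level in the piezometer is the total head).
Pressure head at BH-4: ψ = P/(ρg) = 348×1000 / (1000 × 9.81) = 35.47 m.
Total head at BH-4: h = z + ψ = 260.83 + 35.47 = 296.30 m.
Head difference: h(BH-1) − h(BH-4) = 288.41 − 296.30 = -7.89 m.
Hydraulic gradient: i = |Δh| / L = 7.89 / 1084.1 = 0.00728.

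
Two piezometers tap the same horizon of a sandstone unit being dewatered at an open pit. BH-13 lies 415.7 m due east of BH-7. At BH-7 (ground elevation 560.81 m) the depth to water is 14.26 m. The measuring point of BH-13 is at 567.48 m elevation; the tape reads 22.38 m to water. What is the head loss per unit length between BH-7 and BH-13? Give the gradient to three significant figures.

Total head at BH-7: h = 560.81 − 14.26 = 546.55 m.
Total head at BH-13: h = 567.48 − 22.38 = 545.10 m.
Head difference: h(BH-7) − h(BH-13) = 546.55 − 545.10 = 1.45 m.
Hydraulic gradient: i = |Δh| / L = 1.45 / 415.7 = 0.00349.

i ≈ 0.00349 m/m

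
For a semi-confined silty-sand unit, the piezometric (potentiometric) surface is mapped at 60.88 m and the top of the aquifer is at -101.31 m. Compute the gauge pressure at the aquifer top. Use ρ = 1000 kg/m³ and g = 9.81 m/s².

P ≈ 1590 kPa

Pressure head at the aquifer top: ψ = h − z = 60.88 − (-101.31) = 162.19 m.
P = ρgψ = 1000 × 9.81 × 162.19 = 1591084 Pa ≈ 1590 kPa.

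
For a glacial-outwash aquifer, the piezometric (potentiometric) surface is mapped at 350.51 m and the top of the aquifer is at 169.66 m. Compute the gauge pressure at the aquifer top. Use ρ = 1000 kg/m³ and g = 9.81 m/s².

Pressure head at the aquifer top: ψ = h − z = 350.51 − 169.66 = 180.85 m.
P = ρgψ = 1000 × 9.81 × 180.85 = 1774138 Pa ≈ 1770 kPa.

P ≈ 1770 kPa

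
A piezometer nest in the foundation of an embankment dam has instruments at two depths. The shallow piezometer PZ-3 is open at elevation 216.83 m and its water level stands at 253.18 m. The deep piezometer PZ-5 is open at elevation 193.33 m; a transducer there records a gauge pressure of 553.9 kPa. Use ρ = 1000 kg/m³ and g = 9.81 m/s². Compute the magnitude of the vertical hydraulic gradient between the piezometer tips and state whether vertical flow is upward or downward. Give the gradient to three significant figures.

Total head at PZ-3: h = 253.18 m (water level in the standpipe).
Pressure head at PZ-5: ψ = P/(ρg) = 553.9×1000 / (1000 × 9.81) = 56.46 m.
Total head at PZ-5: h = z + ψ = 193.33 + 56.46 = 249.79 m.
Δh = h(PZ-3) − h(PZ-5) = 253.18 − 249.79 = 3.39 m.
Vertical separation Δz = 216.83 − 193.33 = 23.50 m.
|i_v| = |Δh| / Δz = 3.39 / 23.50 = 0.144.
Head is higher in the shallow piezometer, so vertical flow is downward (recharge condition).

|i_v| ≈ 0.144; vertical flow is downward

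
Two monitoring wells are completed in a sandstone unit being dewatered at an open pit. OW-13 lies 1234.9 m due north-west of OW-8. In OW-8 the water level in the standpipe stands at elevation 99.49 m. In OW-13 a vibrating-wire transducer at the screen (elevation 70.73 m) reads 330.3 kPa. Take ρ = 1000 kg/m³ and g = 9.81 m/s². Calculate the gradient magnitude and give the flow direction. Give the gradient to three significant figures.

i ≈ 0.00398; groundwater flows toward the south-east

Total head at OW-8: h = 99.49 m (water level in the piezometer is the total head).
Pressure head at OW-13: ψ = P/(ρg) = 330.3×1000 / (1000 × 9.81) = 33.67 m.
Total head at OW-13: h = z + ψ = 70.73 + 33.67 = 104.40 m.
Head difference: h(OW-8) − h(OW-13) = 99.49 − 104.40 = -4.91 m.
Hydraulic gradient: i = |Δh| / L = 4.91 / 1234.9 = 0.00398.
Flow is from higher to lower head: from OW-13 toward OW-8, i.e. toward the south-east.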